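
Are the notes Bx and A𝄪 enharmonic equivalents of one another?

B## is pitch class 1; A## is pitch class 11.
The pitch classes differ (1 vs. 11), so they are not enharmonic equivalents.

No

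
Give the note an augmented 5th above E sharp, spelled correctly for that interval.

E up a perfect fifth is B, so the target letter is B.
From E#, an augmented fifth is 8 semitones up: B##.

B##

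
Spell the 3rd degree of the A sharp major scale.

C##

Degree 3 takes the letter 2 steps above A, which is C.
In major, degree 3 sits 4 semitones above the tonic. A# + 4 semitones is pitch class 2, spelled on C as C##.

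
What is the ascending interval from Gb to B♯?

doubly augmented third

Counting letters G–A–B gives a third.
Gb→B# = 6 semitones, 2 wider than the major third (4), so doubly augmented.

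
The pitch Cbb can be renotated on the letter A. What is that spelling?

Plain A sits 1 semitone below Cbb, so on the letter A the same pitch needs a sharp: A#.

A#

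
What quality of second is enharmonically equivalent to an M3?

A major third spans 4 semitones.
A second spanning 4 semitones is doubly augmented (the major second is 2).

doubly augmented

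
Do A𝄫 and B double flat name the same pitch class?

Abb is pitch class 7; Bbb is pitch class 9.
The pitch classes differ (7 vs. 9), so they are not enharmonic equivalents.

No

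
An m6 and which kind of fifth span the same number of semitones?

A minor sixth spans 8 semitones.
A fifth spanning 8 semitones is augmented (the perfect fifth is 7).

augmented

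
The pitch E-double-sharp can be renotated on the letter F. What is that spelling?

E## is pitch class 6. The letter F alone is pitch class 5.
To reach pitch class 6 from F requires an offset of +1 semitone, i.e. sharp: F#.

F#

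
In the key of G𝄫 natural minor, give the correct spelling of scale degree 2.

Abb

Degree 2 takes the letter 1 step above G, which is A.
In natural minor, degree 2 sits 2 semitones above the tonic. Gbb + 2 semitones is pitch class 7, spelled on A as Abb.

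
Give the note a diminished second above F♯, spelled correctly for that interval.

Gb

A second above F lands on the letter G.
A diminished second spans 0 semitones, so F# moves to pitch class 6. On the letter G that is Gb.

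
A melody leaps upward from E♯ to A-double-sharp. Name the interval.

augmented fourth

Counting letters E–F–G–A gives a fourth.
E#→A## = 6 semitones, 1 wider than the perfect fourth (5), so augmented.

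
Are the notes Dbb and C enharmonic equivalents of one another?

Dbb is pitch class 0; C is pitch class 0.
All spellings map to pitch class 0, so they are enharmonically equivalent.

Yes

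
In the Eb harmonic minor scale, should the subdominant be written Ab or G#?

Ab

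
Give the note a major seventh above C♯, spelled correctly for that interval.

A seventh above C lands on the letter B.
A major seventh spans 11 semitones, so C# moves to pitch class 0. On the letter B that is B#.

B#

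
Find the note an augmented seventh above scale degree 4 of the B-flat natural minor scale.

Scale degree 4 of Bb natural minor is Eb.
An augmented seventh (12 semitones) above Eb lands on the letter D, giving D#.

D#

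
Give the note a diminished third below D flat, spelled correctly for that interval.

D down a major third is Bb, so the target letter is B.
From Db, a diminished third is 2 semitones down: B.

B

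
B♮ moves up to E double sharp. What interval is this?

doubly augmented fourth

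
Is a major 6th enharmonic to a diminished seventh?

Yes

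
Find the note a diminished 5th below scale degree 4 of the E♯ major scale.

D##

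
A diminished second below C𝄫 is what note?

A second below C lands on the letter B.
A diminished second spans 0 semitones, so Cbb moves to pitch class 10. On the letter B that is Bb.

Bb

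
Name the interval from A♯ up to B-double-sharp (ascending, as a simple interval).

augmented second

The letter names run A→B, a span of 1 letter step, so the interval is some kind of second.
A# to B## is 3 semitones. A major second is 2, so 3 makes it augmented.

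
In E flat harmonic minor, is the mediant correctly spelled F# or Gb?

Gb

Each scale degree takes a distinct letter name. Degree 3 of a scale on E must use the letter G.
Gb and F# are enharmonically the same pitch, but only Gb uses the letter G, so it is the correct spelling here.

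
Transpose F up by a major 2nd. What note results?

A second above F lands on the letter G.
A major second spans 2 semitones, so F moves to pitch class 7. On the letter G that is G.

G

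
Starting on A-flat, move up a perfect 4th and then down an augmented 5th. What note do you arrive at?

A perfect fourth up from Ab is Db (letter D, 5 semitones up).
An augmented fifth down from Db is Gbb (letter G, 8 semitones down).

Gbb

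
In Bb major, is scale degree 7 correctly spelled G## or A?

A

Each scale degree takes a distinct letter name. Degree 7 of a scale on B must use the letter A.
A and G## are enharmonically the same pitch, but only A uses the letter A, so it is the correct spelling here.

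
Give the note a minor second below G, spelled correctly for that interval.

F#

A second below G lands on the letter F.
A minor second spans 1 semitone, so G moves to pitch class 6. On the letter F that is F#.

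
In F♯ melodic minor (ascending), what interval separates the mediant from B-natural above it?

major second

The mediant of F# melodic minor (ascending) is A.
A up to B: letters A→B make it a second; 2 semitones makes it major.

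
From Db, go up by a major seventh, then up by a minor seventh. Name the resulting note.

Bb

A major seventh up from Db is C (letter C, 11 semitones up).
A minor seventh up from C is Bb (letter B, 10 semitones up).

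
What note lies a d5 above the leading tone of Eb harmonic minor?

The leading tone of Eb harmonic minor is D.
A diminished fifth (6 semitones) above D lands on the letter A, giving Ab.

Ab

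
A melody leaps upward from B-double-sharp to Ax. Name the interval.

Counting letters B–C–D–E–F–G–A gives a seventh.
B##→A## = 10 semitones, 1 narrower than the major seventh (11), so minor.

minor seventh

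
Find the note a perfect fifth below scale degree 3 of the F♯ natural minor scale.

Scale degree 3 of F# natural minor is A.
A perfect fifth (7 semitones) below A lands on the letter D, giving D.

D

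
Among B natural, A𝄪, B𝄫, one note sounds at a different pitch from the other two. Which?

In 12-tone equal temperament, enharmonic equivalents share a pitch class. B is pitch class 11; A## is pitch class 11; Bbb is pitch class 9.
B and A## share pitch class 11, while Bbb is pitch class 9.

Bbb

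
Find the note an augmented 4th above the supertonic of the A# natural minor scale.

The supertonic of A# natural minor is B#.
An augmented fourth (6 semitones) above B# lands on the letter E, giving E##.

E##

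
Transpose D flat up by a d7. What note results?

Cbb

A seventh above D lands on the letter C.
A diminished seventh spans 9 semitones, so Db moves to pitch class 10. On the letter C that is Cbb.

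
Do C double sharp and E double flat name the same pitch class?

Yes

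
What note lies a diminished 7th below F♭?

G

F down a major seventh is Gb, so the target letter is G.
From Fb, a diminished seventh is 9 semitones down: G.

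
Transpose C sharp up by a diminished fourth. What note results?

A fourth above C lands on the letter F.
A diminished fourth spans 4 semitones, so C# moves to pitch class 5. On the letter F that is F.

F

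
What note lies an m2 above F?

F up a major second is G, so the target letter is G.
From F, a minor second is 1 semitone up: Gb.

Gb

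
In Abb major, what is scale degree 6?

Fb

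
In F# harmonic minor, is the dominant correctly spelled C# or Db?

C#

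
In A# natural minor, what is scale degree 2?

Degree 2 takes the letter 1 step above A, which is B.
In natural minor, degree 2 sits 2 semitones above the tonic. A# + 2 semitones is pitch class 0, spelled on B as B#.

B#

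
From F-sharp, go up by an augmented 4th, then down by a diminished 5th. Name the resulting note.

An augmented fourth up from F# is B# (letter B, 6 semitones up).
A diminished fifth down from B# is E## (letter E, 6 semitones down).

E##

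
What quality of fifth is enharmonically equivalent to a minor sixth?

augmented

A minor sixth spans 8 semitones.
A fifth spanning 8 semitones is augmented (the perfect fifth is 7).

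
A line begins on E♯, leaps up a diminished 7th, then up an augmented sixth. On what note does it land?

A diminished seventh up from E# is D (letter D, 9 semitones up).
An augmented sixth up from D is B# (letter B, 10 semitones up).

B#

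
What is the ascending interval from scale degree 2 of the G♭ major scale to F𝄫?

Scale degree 2 of Gb major is Ab.
Ab up to Fbb: letters A→F make it a sixth; 7 semitones makes it diminished.

diminished sixth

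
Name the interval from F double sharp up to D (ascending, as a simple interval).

diminished sixth

Counting letters F–G–A–B–C–D gives a sixth.
F##→D = 7 semitones, 2 narrower than the major sixth (9), so diminished.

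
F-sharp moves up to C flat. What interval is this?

The letter names run F→C, a span of 4 letter steps, so the interval is some kind of fifth.
F# to Cb is 5 semitones. A perfect fifth is 7, so 5 makes it doubly diminished.

doubly diminished fifth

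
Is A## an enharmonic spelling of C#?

A## is pitch class 11; C# is pitch class 1.
The pitch classes differ (11 vs. 1), so they are not enharmonic equivalents.

No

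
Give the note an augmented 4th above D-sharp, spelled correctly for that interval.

D up a perfect fourth is G, so the target letter is G.
From D#, an augmented fourth is 6 semitones up: G##.

G##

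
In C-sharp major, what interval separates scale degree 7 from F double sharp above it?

perfect fifth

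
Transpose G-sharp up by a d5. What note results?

D

A fifth above G lands on the letter D.
A diminished fifth spans 6 semitones, so G# moves to pitch class 2. On the letter D that is D.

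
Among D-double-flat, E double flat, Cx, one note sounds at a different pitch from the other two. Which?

Dbb

In 12-tone equal temperament, enharmonic equivalents share a pitch class. Dbb is pitch class 0; Ebb is pitch class 2; C## is pitch class 2.
Ebb and C## share pitch class 2, while Dbb is pitch class 0.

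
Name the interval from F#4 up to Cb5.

Counting letters F–G–A–B–C gives a fifth.
F#→Cb = 5 semitones, 2 narrower than the perfect fifth (7), so doubly diminished.

doubly diminished fifth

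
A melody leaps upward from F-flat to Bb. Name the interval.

Counting letters F–G–A–B gives a fourth.
Fb→Bb = 6 semitones, 1 wider than the perfect fourth (5), so augmented.

augmented fourth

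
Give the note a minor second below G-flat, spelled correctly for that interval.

A second below G lands on the letter F.
A minor second spans 1 semitone, so Gb moves to pitch class 5. On the letter F that is F.

F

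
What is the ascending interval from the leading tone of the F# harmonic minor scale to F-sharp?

minor second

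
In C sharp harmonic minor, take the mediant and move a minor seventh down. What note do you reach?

F#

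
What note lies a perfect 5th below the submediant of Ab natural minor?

The submediant of Ab natural minor is Fb.
A perfect fifth (7 semitones) below Fb lands on the letter B, giving Bbb.

Bbb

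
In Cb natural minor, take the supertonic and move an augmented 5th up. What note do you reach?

A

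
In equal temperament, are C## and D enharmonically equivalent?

Yes

C## = pitch class 2 and D = pitch class 2 — the same pitch class, so they are enharmonic equivalents.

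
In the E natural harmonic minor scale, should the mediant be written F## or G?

Each scale degree takes a distinct letter name. Degree 3 of a scale on E must use the letter G.
G and F## are enharmonically the same pitch, but only G uses the letter G, so it is the correct spelling here.

G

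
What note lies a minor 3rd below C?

A

C down a major third is Ab, so the target letter is A.
From C, a minor third is 3 semitones down: A.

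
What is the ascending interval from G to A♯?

The letter names run G→A, a span of 1 letter step, so the interval is some kind of second.
G to A# is 3 semitones. A major second is 2, so 3 makes it augmented.

augmented second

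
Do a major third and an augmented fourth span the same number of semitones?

A major third spans 4 semitones; an augmented fourth spans 6.
The spans differ, so they are not enharmonic equivalents.

No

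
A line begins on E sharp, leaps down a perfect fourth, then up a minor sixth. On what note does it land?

A perfect fourth down from E# is B# (letter B, 5 semitones down).
A minor sixth up from B# is G# (letter G, 8 semitones up).

G#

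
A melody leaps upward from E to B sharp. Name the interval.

augmented fifth

Counting letters E–F–G–A–B gives a fifth.
E→B# = 8 semitones, 1 wider than the perfect fifth (7), so augmented.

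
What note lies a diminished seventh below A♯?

B##

A seventh below A lands on the letter B.
A diminished seventh spans 9 semitones, so A# moves to pitch class 1. On the letter B that is B##.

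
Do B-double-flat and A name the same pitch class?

Yes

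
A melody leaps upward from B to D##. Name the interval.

Counting letters B–C–D gives a third.
B→D## = 5 semitones, 1 wider than the major third (4), so augmented.

augmented third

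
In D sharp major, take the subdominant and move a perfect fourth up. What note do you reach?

C#

The subdominant of D# major is G#.
A perfect fourth (5 semitones) above G# lands on the letter C, giving C#.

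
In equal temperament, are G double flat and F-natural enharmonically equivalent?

Yes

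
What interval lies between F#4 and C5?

diminished fifth

The letter names run F→C, a span of 4 letter steps, so the interval is some kind of fifth.
F# to C is 6 semitones. A perfect fifth is 7, so 6 makes it diminished.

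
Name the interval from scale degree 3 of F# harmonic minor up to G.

Scale degree 3 of F# harmonic minor is A.
A up to G: letters A→G make it a seventh; 10 semitones makes it minor.

minor seventh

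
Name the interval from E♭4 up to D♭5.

Counting letters E–F–G–A–B–C–D gives a seventh.
Eb→Db = 10 semitones, 1 narrower than the major seventh (11), so minor.

minor seventh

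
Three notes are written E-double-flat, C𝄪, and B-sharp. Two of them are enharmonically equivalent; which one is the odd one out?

B#

In 12-tone equal temperament, enharmonic equivalents share a pitch class. Ebb is pitch class 2; C## is pitch class 2; B# is pitch class 0.
Ebb and C## share pitch class 2, while B# is pitch class 0.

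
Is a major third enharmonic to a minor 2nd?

A major third spans 4 semitones; a minor second spans 1.
The spans differ, so they are not enharmonic equivalents.

No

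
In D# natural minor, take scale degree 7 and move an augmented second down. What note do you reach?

Scale degree 7 of D# natural minor is C#.
An augmented second (3 semitones) below C# lands on the letter B, giving Bb.

Bb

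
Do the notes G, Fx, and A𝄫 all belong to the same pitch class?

G is pitch class 7; F## is pitch class 7; Abb is pitch class 7.
All spellings map to pitch class 7, so they are enharmonically equivalent.

Yes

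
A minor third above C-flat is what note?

Ebb

C up a major third is E, so the target letter is E.
From Cb, a minor third is 3 semitones up: Ebb.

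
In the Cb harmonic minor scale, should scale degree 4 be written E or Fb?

Fb

Each scale degree takes a distinct letter name. Degree 4 of a scale on C must use the letter F.
Fb and E are enharmonically the same pitch, but only Fb uses the letter F, so it is the correct spelling here.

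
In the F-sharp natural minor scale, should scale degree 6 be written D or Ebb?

Each scale degree takes a distinct letter name. Degree 6 of a scale on F must use the letter D.
D and Ebb are enharmonically the same pitch, but only D uses the letter D, so it is the correct spelling here.

D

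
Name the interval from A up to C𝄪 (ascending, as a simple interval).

augmented third

The letter names run A→C, a span of 2 letter steps, so the interval is some kind of third.
A to C## is 5 semitones. A major third is 4, so 5 makes it augmented.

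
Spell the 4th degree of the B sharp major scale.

E#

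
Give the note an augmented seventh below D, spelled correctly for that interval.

Ebb

A seventh below D lands on the letter E.
An augmented seventh spans 12 semitones, so D moves to pitch class 2. On the letter E that is Ebb.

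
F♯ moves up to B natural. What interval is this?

perfect fourth

The letter names run F→B, a span of 3 letter steps, so the interval is some kind of fourth.
F# to B is 5 semitones. A perfect fourth is 5, so 5 makes it perfect.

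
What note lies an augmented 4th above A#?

D##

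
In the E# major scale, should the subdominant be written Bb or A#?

Each scale degree takes a distinct letter name. Degree 4 of a scale on E must use the letter A.
A# and Bb are enharmonically the same pitch, but only A# uses the letter A, so it is the correct spelling here.

A#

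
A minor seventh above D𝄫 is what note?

A seventh above D lands on the letter C.
A minor seventh spans 10 semitones, so Dbb moves to pitch class 10. On the letter C that is Cbb.

Cbb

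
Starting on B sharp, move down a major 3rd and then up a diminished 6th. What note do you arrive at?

Eb

A major third down from B# is G# (letter G, 4 semitones down).
A diminished sixth up from G# is Eb (letter E, 7 semitones up).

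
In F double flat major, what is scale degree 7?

Degree 7 takes the letter 6 steps above F, which is E.
In major, degree 7 sits 11 semitones above the tonic. Fbb + 11 semitones is pitch class 2, spelled on E as Ebb.

Ebb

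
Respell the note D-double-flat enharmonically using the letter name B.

B#

Plain B sits 1 semitone below Dbb, so on the letter B the same pitch needs a sharp: B#.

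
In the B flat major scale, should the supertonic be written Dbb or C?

C

Each scale degree takes a distinct letter name. Degree 2 of a scale on B must use the letter C.
C and Dbb are enharmonically the same pitch, but only C uses the letter C, so it is the correct spelling here.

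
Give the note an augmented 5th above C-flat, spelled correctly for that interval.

A fifth above C lands on the letter G.
An augmented fifth spans 8 semitones, so Cb moves to pitch class 7. On the letter G that is G.

G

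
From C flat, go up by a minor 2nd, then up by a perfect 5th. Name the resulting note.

Abb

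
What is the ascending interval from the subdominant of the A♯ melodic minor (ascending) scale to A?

diminished fifth

The subdominant of A# melodic minor (ascending) is D#.
D# up to A: letters D→A make it a fifth; 6 semitones makes it diminished.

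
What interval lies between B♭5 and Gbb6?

The letter names run B→G, a span of 5 letter steps, so the interval is some kind of sixth.
Bb to Gbb is 7 semitones. A major sixth is 9, so 7 makes it diminished.

diminished sixth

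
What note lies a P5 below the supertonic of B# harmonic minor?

F##

The supertonic of B# harmonic minor is C##.
A perfect fifth (7 semitones) below C## lands on the letter F, giving F##.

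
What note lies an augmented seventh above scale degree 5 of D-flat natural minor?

G#

Scale degree 5 of Db natural minor is Ab.
An augmented seventh (12 semitones) above Ab lands on the letter G, giving G#.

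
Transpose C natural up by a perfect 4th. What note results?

A fourth above C lands on the letter F.
A perfect fourth spans 5 semitones, so C moves to pitch class 5. On the letter F that is F.

F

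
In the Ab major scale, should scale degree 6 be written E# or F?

F

Each scale degree takes a distinct letter name. Degree 6 of a scale on A must use the letter F.
F and E# are enharmonically the same pitch, but only F uses the letter F, so it is the correct spelling here.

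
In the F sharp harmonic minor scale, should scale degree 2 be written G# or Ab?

G#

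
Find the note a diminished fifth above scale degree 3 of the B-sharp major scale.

A#

Scale degree 3 of B# major is D##.
A diminished fifth (6 semitones) above D## lands on the letter A, giving A#.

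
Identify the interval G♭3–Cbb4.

diminished fourth

Counting letters G–A–B–C gives a fourth.
Gb→Cbb = 4 semitones, 1 narrower than the perfect fourth (5), so diminished.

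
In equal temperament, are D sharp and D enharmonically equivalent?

No

D# is pitch class 3; D is pitch class 2.
The pitch classes differ (3 vs. 2), so they are not enharmonic equivalents.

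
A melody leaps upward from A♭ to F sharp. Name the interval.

Counting letters A–B–C–D–E–F gives a sixth.
Ab→F# = 10 semitones, 1 wider than the major sixth (9), so augmented.

augmented sixth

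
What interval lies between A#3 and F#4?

minor sixth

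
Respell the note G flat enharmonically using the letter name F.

F#

Plain F sits 1 semitone below Gb, so on the letter F the same pitch needs a sharp: F#.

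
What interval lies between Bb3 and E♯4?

doubly augmented fourth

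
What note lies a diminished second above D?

A second above D lands on the letter E.
A diminished second spans 0 semitones, so D moves to pitch class 2. On the letter E that is Ebb.

Ebb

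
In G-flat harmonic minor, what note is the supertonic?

Ab

Degree 2 takes the letter 1 step above G, which is A.
In harmonic minor, degree 2 sits 2 semitones above the tonic. Gb + 2 semitones is pitch class 8, spelled on A as Ab.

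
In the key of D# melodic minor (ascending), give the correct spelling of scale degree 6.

B#

Degree 6 takes the letter 5 steps above D, which is B.
In melodic minor (ascending), degree 6 sits 9 semitones above the tonic. D# + 9 semitones is pitch class 0, spelled on B as B#.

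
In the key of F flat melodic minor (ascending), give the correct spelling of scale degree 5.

Degree 5 takes the letter 4 steps above F, which is C.
In melodic minor (ascending), degree 5 sits 7 semitones above the tonic. Fb + 7 semitones is pitch class 11, spelled on C as Cb.

Cb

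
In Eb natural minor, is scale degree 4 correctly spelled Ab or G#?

Each scale degree takes a distinct letter name. Degree 4 of a scale on E must use the letter A.
Ab and G# are enharmonically the same pitch, but only Ab uses the letter A, so it is the correct spelling here.

Ab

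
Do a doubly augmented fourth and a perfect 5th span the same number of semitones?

A doubly augmented fourth spans 7 semitones; a perfect fifth spans 7.
They are enharmonically equivalent.

Yes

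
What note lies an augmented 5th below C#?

C down a perfect fifth is F, so the target letter is F.
From C#, an augmented fifth is 8 semitones down: F.

F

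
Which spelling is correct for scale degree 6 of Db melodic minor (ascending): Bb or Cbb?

Bb

Each scale degree takes a distinct letter name. Degree 6 of a scale on D must use the letter B.
Bb and Cbb are enharmonically the same pitch, but only Bb uses the letter B, so it is the correct spelling here.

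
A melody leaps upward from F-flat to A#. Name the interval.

doubly augmented third

Counting letters F–G–A gives a third.
Fb→A# = 6 semitones, 2 wider than the major third (4), so doubly augmented.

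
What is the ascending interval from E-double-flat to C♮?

augmented sixth

The letter names run E→C, a span of 5 letter steps, so the interval is some kind of sixth.
Ebb to C is 10 semitones. A major sixth is 9, so 10 makes it augmented.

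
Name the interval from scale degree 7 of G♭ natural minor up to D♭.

Scale degree 7 of Gb natural minor is Fb.
Fb up to Db: letters F→D make it a sixth; 9 semitones makes it major.

major sixth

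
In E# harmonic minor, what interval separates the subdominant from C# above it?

The subdominant of E# harmonic minor is A#.
A# up to C#: letters A→C make it a third; 3 semitones makes it minor.

minor third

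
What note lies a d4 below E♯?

E down a perfect fourth is B, so the target letter is B.
From E#, a diminished fourth is 4 semitones down: B##.

B##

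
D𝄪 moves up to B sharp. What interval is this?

Counting letters D–E–F–G–A–B gives a sixth.
D##→B# = 8 semitones, 1 narrower than the major sixth (9), so minor.

minor sixth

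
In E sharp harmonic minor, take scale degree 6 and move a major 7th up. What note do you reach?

Scale degree 6 of E# harmonic minor is C#.
A major seventh (11 semitones) above C# lands on the letter B, giving B#.

B#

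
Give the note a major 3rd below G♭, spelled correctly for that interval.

Ebb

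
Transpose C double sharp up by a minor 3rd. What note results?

E#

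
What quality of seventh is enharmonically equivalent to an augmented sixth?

minor

An augmented sixth spans 10 semitones.
A seventh spanning 10 semitones is minor (the major seventh is 11).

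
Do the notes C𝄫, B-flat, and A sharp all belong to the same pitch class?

Yes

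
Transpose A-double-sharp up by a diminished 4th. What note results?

D#

A fourth above A lands on the letter D.
A diminished fourth spans 4 semitones, so A## moves to pitch class 3. On the letter D that is D#.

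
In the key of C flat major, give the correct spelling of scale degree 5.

Degree 5 takes the letter 4 steps above C, which is G.
In major, degree 5 sits 7 semitones above the tonic. Cb + 7 semitones is pitch class 6, spelled on G as Gb.

Gb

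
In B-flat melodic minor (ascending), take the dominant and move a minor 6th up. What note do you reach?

Db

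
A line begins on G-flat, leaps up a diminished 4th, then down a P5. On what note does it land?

Fbb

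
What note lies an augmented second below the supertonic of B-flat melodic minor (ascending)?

Bbb

The supertonic of Bb melodic minor (ascending) is C.
An augmented second (3 semitones) below C lands on the letter B, giving Bbb.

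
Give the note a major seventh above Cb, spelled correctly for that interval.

C up a major seventh is B, so the target letter is B.
From Cb, a major seventh is 11 semitones up: Bb.

Bb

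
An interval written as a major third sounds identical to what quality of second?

A major third spans 4 semitones.
A second spanning 4 semitones is doubly augmented (the major second is 2).

doubly augmented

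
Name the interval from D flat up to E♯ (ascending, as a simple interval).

Counting letters D–E gives a second.
Db→E# = 4 semitones, 2 wider than the major second (2), so doubly augmented.

doubly augmented second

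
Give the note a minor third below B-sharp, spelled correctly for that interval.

A third below B lands on the letter G.
A minor third spans 3 semitones, so B# moves to pitch class 9. On the letter G that is G##.

G##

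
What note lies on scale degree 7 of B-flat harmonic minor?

Degree 7 takes the letter 6 steps above B, which is A.
In harmonic minor, degree 7 sits 11 semitones above the tonic. Bb + 11 semitones is pitch class 9, spelled on A as A.

A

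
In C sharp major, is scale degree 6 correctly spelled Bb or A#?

Each scale degree takes a distinct letter name. Degree 6 of a scale on C must use the letter A.
A# and Bb are enharmonically the same pitch, but only A# uses the letter A, so it is the correct spelling here.

A#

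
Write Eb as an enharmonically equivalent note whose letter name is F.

Eb is pitch class 3. The letter F alone is pitch class 5.
To reach pitch class 3 from F requires an offset of -2 semitones, i.e. double flat: Fbb.

Fbb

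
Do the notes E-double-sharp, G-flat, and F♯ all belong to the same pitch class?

E## = pitch class 6 and Gb = pitch class 6 and F# = pitch class 6 — the same pitch class, so they are enharmonic equivalents.

Yes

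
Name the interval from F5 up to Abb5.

The letter names run F→A, a span of 2 letter steps, so the interval is some kind of third.
F to Abb is 2 semitones. A major third is 4, so 2 makes it diminished.

diminished third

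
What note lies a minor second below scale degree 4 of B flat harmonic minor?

Scale degree 4 of Bb harmonic minor is Eb.
A minor second (1 semitone) below Eb lands on the letter D, giving D.

D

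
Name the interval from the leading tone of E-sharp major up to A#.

diminished fifth

The leading tone of E# major is D##.
D## up to A#: letters D→A make it a fifth; 6 semitones makes it diminished.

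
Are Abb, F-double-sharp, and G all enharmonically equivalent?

Abb = pitch class 7 and F## = pitch class 7 and G = pitch class 7 — the same pitch class, so they are enharmonic equivalents.

Yes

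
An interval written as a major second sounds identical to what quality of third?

diminished

A major second spans 2 semitones.
A third spanning 2 semitones is diminished (the major third is 4).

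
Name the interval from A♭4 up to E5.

Counting letters A–B–C–D–E gives a fifth.
Ab→E = 8 semitones, 1 wider than the perfect fifth (7), so augmented.

augmented fifth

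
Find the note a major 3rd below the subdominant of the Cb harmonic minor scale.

The subdominant of Cb harmonic minor is Fb.
A major third (4 semitones) below Fb lands on the letter D, giving Dbb.

Dbb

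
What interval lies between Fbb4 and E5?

doubly augmented seventh

The letter names run F→E, a span of 6 letter steps, so the interval is some kind of seventh.
Fbb to E is 13 semitones. A major seventh is 11, so 13 makes it doubly augmented.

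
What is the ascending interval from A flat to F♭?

minor sixth

Counting letters A–B–C–D–E–F gives a sixth.
Ab→Fb = 8 semitones, 1 narrower than the major sixth (9), so minor.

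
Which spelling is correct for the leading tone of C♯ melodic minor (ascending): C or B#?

B#

Each scale degree takes a distinct letter name. Degree 7 of a scale on C must use the letter B.
B# and C are enharmonically the same pitch, but only B# uses the letter B, so it is the correct spelling here.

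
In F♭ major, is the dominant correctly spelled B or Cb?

Each scale degree takes a distinct letter name. Degree 5 of a scale on F must use the letter C.
Cb and B are enharmonically the same pitch, but only Cb uses the letter C, so it is the correct spelling here.

Cb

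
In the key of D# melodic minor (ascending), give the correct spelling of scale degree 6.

B#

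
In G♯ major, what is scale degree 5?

The G# major scale runs G# A# B# C# D# E# F##.
Degree 5 is D#.

D#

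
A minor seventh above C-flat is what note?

C up a major seventh is B, so the target letter is B.
From Cb, a minor seventh is 10 semitones up: Bbb.

Bbb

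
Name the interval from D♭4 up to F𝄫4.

diminished third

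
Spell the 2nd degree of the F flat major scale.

Degree 2 takes the letter 1 step above F, which is G.
In major, degree 2 sits 2 semitones above the tonic. Fb + 2 semitones is pitch class 6, spelled on G as Gb.

Gb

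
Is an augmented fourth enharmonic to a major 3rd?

No

An augmented fourth spans 6 semitones; a major third spans 4.
The spans differ, so they are not enharmonic equivalents.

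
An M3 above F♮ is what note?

A

A third above F lands on the letter A.
A major third spans 4 semitones, so F moves to pitch class 9. On the letter A that is A.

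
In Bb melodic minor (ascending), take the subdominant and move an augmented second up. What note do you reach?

F#

The subdominant of Bb melodic minor (ascending) is Eb.
An augmented second (3 semitones) above Eb lands on the letter F, giving F#.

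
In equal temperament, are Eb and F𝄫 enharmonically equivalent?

Yes

Eb = pitch class 3 and Fbb = pitch class 3 — the same pitch class, so they are enharmonic equivalents.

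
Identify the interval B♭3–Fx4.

doubly augmented fifth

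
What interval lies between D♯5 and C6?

diminished seventh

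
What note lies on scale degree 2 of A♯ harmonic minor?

B#

The A# harmonic minor scale runs A# B# C# D# E# F# G##.
Degree 2 is B#.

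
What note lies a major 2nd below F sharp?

F down a major second is Eb, so the target letter is E.
From F#, a major second is 2 semitones down: E.

E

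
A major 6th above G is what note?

G up a major sixth is E, so the target letter is E.
From G, a major sixth is 9 semitones up: E.

E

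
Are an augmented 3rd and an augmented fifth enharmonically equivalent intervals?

No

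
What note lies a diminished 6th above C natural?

C up a major sixth is A, so the target letter is A.
From C, a diminished sixth is 7 semitones up: Abb.

Abb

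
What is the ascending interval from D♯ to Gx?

augmented fourth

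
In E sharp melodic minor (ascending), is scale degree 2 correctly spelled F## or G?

Each scale degree takes a distinct letter name. Degree 2 of a scale on E must use the letter F.
F## and G are enharmonically the same pitch, but only F## uses the letter F, so it is the correct spelling here.

F##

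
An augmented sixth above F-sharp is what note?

D##

A sixth above F lands on the letter D.
An augmented sixth spans 10 semitones, so F# moves to pitch class 4. On the letter D that is D##.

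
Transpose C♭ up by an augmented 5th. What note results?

A fifth above C lands on the letter G.
An augmented fifth spans 8 semitones, so Cb moves to pitch class 7. On the letter G that is G.

G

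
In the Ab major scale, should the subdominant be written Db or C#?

Each scale degree takes a distinct letter name. Degree 4 of a scale on A must use the letter D.
Db and C# are enharmonically the same pitch, but only Db uses the letter D, so it is the correct spelling here.

Db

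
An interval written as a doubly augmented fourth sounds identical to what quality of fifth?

perfect

A doubly augmented fourth spans 7 semitones.
A fifth spanning 7 semitones is perfect (the perfect fifth is 7).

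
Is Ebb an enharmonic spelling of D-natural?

Yes

Ebb is pitch class 2; D is pitch class 2.
All spellings map to pitch class 2, so they are enharmonically equivalent.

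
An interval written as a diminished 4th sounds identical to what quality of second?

doubly augmented

A diminished fourth spans 4 semitones.
A second spanning 4 semitones is doubly augmented (the major second is 2).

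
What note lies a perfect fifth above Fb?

Cb

A fifth above F lands on the letter C.
A perfect fifth spans 7 semitones, so Fb moves to pitch class 11. On the letter C that is Cb.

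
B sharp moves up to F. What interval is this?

The letter names run B→F, a span of 4 letter steps, so the interval is some kind of fifth.
B# to F is 5 semitones. A perfect fifth is 7, so 5 makes it doubly diminished.

doubly diminished fifth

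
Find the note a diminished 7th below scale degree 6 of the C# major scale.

Scale degree 6 of C# major is A#.
A diminished seventh (9 semitones) below A# lands on the letter B, giving B##.

B##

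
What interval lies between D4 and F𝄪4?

Counting letters D–E–F gives a third.
D→F## = 5 semitones, 1 wider than the major third (4), so augmented.

augmented third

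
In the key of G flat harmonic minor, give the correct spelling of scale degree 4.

Cb

The Gb harmonic minor scale runs Gb Ab Bbb Cb Db Ebb F.
Degree 4 is Cb.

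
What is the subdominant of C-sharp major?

F#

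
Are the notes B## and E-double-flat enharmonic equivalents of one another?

No

B## is pitch class 1; Ebb is pitch class 2.
The pitch classes differ (1 vs. 2), so they are not enharmonic equivalents.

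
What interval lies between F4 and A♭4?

Counting letters F–G–A gives a third.
F→Ab = 3 semitones, 1 narrower than the major third (4), so minor.

minor third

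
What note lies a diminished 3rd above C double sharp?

E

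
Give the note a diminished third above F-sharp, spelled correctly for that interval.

Ab

F up a major third is A, so the target letter is A.
From F#, a diminished third is 2 semitones up: Ab.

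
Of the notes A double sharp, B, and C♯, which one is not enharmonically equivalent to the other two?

C#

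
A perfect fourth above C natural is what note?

C up a perfect fourth is F, so the target letter is F.
From C, a perfect fourth is 5 semitones up: F.

F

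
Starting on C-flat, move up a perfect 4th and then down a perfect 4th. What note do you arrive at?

Cb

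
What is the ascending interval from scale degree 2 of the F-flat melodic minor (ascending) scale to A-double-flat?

minor second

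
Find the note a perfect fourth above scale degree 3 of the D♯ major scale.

Scale degree 3 of D# major is F##.
A perfect fourth (5 semitones) above F## lands on the letter B, giving B#.

B#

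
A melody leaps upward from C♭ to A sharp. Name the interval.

The letter names run C→A, a span of 5 letter steps, so the interval is some kind of sixth.
Cb to A# is 11 semitones. A major sixth is 9, so 11 makes it doubly augmented.

doubly augmented sixth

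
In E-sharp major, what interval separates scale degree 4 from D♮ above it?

Scale degree 4 of E# major is A#.
A# up to D: letters A→D make it a fourth; 4 semitones makes it diminished.

diminished fourth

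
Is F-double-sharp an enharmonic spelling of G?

Yes

F## is pitch class 7; G is pitch class 7.
All spellings map to pitch class 7, so they are enharmonically equivalent.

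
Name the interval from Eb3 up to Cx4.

The letter names run E→C, a span of 5 letter steps, so the interval is some kind of sixth.
Eb to C## is 11 semitones. A major sixth is 9, so 11 makes it doubly augmented.

doubly augmented sixth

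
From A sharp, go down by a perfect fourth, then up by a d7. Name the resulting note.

D

A perfect fourth down from A# is E# (letter E, 5 semitones down).
A diminished seventh up from E# is D (letter D, 9 semitones up).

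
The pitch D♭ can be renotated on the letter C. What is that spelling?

Plain C sits 1 semitone below Db, so on the letter C the same pitch needs a sharp: C#.

C#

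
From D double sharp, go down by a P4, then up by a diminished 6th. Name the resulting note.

A perfect fourth down from D## is A## (letter A, 5 semitones down).
A diminished sixth up from A## is F# (letter F, 7 semitones up).

F#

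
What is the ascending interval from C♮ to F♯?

Counting letters C–D–E–F gives a fourth.
C→F# = 6 semitones, 1 wider than the perfect fourth (5), so augmented.

augmented fourth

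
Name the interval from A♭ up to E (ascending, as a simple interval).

augmented fifth

Counting letters A–B–C–D–E gives a fifth.
Ab→E = 8 semitones, 1 wider than the perfect fifth (7), so augmented.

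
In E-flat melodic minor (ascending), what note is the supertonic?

The Eb melodic minor (ascending) scale runs Eb F Gb Ab Bb C D.
Degree 2 is F.

F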